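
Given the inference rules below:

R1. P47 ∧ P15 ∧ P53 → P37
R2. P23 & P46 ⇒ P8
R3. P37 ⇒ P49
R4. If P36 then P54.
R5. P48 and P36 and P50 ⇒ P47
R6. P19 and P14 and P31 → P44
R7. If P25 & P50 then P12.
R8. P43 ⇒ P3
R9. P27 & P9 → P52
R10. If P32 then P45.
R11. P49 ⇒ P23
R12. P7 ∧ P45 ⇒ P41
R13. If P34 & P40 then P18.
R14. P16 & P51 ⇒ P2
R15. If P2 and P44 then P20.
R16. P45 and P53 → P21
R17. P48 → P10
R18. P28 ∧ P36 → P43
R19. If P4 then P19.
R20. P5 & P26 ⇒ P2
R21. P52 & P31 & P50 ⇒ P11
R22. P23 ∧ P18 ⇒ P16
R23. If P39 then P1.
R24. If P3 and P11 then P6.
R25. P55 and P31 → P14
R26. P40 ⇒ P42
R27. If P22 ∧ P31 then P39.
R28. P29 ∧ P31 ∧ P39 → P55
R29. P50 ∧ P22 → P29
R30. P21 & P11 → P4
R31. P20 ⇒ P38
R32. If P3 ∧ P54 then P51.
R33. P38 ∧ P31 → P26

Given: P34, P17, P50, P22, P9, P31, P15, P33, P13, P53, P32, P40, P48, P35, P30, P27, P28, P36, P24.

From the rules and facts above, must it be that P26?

P54  (by R4: P36)
P47  (by R5: P48, P36, P50)
P52  (by R9: P27, P9)
P45  (by R10: P32)
P18  (by R13: P34, P40)
P21  (by R16: P45, P53)
P43  (by R18: P28, P36)
P11  (by R21: P52, P31, P50)
P39  (by R27: P22, P31)
P29  (by R29: P50, P22)
P4  (by R30: P21, P11)
P37  (by R1: P47, P15, P53)
P49  (by R3: P37)
P3  (by R8: P43)
P23  (by R11: P49)
P19  (by R19: P4)
P16  (by R22: P23, P18)
P55  (by R28: P29, P31, P39)
P51  (by R32: P3, P54)
P2  (by R14: P16, P51)
P14  (by R25: P55, P31)
P44  (by R6: P19, P14, P31)
P20  (by R15: P2, P44)
P38  (by R31: P20)
P26  (by R33: P38, P31)

Yes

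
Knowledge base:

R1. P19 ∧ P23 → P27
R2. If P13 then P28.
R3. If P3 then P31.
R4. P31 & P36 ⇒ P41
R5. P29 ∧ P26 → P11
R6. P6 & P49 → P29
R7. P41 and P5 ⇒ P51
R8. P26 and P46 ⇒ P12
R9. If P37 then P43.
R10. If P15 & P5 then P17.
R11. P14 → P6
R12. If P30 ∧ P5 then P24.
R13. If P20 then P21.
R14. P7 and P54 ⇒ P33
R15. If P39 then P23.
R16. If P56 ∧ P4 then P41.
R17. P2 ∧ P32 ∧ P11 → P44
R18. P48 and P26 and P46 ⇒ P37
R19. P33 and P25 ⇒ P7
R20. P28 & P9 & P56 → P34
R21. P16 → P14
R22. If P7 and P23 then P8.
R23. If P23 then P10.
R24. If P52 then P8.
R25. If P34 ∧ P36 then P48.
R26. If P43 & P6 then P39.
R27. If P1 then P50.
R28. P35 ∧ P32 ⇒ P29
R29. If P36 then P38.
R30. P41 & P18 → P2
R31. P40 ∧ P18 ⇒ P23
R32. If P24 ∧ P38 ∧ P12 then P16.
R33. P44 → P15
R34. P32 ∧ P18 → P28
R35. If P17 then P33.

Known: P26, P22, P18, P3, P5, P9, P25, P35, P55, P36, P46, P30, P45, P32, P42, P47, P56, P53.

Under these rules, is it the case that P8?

Yes

P31  (by R3: P3)
P41  (by R4: P31, P36)
P12  (by R8: P26, P46)
P24  (by R12: P30, P5)
P29  (by R28: P35, P32)
P38  (by R29: P36)
P2  (by R30: P41, P18)
P16  (by R32: P24, P38, P12)
P28  (by R34: P32, P18)
P11  (by R5: P29, P26)
P44  (by R17: P2, P32, P11)
P34  (by R20: P28, P9, P56)
P14  (by R21: P16)
P48  (by R25: P34, P36)
P15  (by R33: P44)
P17  (by R10: P15, P5)
P6  (by R11: P14)
P37  (by R18: P48, P26, P46)
P33  (by R35: P17)
P43  (by R9: P37)
P7  (by R19: P33, P25)
P39  (by R26: P43, P6)
P23  (by R15: P39)
P8  (by R22: P7, P23)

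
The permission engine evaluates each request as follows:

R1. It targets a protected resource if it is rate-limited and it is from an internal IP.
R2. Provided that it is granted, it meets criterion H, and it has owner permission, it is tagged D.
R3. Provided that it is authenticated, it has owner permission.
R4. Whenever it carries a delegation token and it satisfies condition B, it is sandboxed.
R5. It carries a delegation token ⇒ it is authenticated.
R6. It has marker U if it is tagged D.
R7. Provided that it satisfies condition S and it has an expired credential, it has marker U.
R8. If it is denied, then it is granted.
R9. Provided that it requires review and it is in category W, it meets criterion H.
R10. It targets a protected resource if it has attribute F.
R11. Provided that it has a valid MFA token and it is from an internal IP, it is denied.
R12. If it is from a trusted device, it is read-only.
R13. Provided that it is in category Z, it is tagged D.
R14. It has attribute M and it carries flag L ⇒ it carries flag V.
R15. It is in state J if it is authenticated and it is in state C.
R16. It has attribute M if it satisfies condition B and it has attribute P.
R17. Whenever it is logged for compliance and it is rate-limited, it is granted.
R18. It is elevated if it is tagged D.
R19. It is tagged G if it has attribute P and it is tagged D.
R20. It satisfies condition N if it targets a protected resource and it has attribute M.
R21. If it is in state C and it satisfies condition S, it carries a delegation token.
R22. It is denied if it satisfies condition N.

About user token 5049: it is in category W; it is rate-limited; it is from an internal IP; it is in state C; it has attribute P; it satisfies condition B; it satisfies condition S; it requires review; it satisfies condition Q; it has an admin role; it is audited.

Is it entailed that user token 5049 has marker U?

Yes

By R1 (it is rate-limited, it is from an internal IP): it targets a protected resource.
By R9 (it requires review, it is in category W): it meets criterion H.
By R16 (it satisfies condition B, it has attribute P): it has attribute M.
By R20 (it targets a protected resource, it has attribute M): it satisfies condition N.
By R21 (it is in state C, it satisfies condition S): it carries a delegation token.
By R22 (it satisfies condition N): it is denied.
By R5 (it carries a delegation token): it is authenticated.
By R8 (it is denied): it is granted.
By R3 (it is authenticated): it has owner permission.
By R2 (it is granted, it meets criterion H, it has owner permission): it is tagged D.
By R6 (it is tagged D): it has marker U.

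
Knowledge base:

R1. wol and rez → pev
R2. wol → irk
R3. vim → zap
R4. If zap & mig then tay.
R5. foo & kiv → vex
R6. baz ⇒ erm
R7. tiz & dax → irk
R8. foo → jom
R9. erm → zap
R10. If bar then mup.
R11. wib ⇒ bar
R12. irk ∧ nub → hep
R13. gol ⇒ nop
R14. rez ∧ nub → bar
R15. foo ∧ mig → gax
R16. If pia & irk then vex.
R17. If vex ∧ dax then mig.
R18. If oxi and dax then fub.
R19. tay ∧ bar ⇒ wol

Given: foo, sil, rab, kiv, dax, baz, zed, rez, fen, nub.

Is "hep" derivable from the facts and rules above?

Yes

vex  (by R5: foo, kiv)
erm  (by R6: baz)
zap  (by R9: erm)
bar  (by R14: rez, nub)
mig  (by R17: vex, dax)
tay  (by R4: zap, mig)
wol  (by R19: tay, bar)
irk  (by R2: wol)
hep  (by R12: irk, nub)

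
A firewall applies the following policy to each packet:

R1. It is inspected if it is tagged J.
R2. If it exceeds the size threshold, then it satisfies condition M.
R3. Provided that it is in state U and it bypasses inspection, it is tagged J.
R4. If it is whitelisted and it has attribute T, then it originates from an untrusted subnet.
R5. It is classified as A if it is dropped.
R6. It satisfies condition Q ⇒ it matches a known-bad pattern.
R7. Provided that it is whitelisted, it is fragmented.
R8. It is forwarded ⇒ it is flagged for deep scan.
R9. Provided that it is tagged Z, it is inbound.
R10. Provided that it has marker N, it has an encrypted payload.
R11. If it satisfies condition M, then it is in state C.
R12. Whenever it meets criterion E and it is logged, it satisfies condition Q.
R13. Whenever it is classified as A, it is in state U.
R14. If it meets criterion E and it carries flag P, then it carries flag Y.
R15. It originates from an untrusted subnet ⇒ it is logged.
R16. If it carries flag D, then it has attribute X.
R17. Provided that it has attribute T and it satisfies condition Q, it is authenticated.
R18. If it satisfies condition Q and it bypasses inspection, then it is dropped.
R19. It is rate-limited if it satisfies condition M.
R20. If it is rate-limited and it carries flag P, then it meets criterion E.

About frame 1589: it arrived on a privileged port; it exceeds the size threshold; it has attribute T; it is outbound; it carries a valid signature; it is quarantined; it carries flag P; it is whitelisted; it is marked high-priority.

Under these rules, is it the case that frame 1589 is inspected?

No

Forward chaining from the given facts derives: satisfies condition M, originates from an untrusted subnet, is fragmented, is in state C, is logged, is rate-limited, meets criterion E, satisfies condition Q, carries flag Y, is authenticated, matches a known-bad pattern.
The only rule concluding "it is inspected" is R1, which needs "it is tagged J"; that is never established.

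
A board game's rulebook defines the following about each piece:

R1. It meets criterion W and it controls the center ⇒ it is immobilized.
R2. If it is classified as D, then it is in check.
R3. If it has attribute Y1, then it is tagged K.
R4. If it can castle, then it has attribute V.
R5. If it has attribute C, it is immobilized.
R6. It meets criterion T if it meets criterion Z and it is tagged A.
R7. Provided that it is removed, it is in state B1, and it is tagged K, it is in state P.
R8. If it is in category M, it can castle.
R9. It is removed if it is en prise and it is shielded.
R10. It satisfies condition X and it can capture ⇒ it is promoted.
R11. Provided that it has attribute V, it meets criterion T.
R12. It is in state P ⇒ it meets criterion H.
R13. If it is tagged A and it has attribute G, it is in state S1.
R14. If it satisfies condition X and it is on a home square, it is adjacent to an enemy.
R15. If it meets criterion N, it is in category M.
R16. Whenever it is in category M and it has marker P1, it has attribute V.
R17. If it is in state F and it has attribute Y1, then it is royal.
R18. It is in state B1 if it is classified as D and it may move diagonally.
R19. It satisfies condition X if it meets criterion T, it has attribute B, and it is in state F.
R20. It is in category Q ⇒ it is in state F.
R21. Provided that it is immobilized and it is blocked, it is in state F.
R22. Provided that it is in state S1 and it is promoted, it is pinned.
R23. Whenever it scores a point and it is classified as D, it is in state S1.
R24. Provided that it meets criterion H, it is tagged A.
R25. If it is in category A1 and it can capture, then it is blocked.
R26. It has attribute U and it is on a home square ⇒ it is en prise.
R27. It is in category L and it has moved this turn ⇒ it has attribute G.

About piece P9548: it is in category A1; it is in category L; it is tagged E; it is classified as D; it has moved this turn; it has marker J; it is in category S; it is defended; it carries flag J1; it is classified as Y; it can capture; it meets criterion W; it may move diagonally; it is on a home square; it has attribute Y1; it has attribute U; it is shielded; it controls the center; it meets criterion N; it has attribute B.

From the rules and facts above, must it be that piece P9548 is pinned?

Yes

By R1 (it meets criterion W, it controls the center): it is immobilized.
By R3 (it has attribute Y1): it is tagged K.
By R15 (it meets criterion N): it is in category M.
By R18 (it is classified as D, it may move diagonally): it is in state B1.
By R25 (it is in category A1, it can capture): it is blocked.
By R26 (it has attribute U, it is on a home square): it is en prise.
By R27 (it is in category L, it has moved this turn): it has attribute G.
By R8 (it is in category M): it can castle.
By R9 (it is en prise, it is shielded): it is removed.
By R21 (it is immobilized, it is blocked): it is in state F.
By R4 (it can castle): it has attribute V.
By R7 (it is removed, it is in state B1, it is tagged K): it is in state P.
By R11 (it has attribute V): it meets criterion T.
By R12 (it is in state P): it meets criterion H.
By R19 (it meets criterion T, it has attribute B, it is in state F): it satisfies condition X.
By R24 (it meets criterion H): it is tagged A.
By R10 (it satisfies condition X, it can capture): it is promoted.
By R13 (it is tagged A, it has attribute G): it is in state S1.
By R22 (it is in state S1, it is promoted): it is pinned.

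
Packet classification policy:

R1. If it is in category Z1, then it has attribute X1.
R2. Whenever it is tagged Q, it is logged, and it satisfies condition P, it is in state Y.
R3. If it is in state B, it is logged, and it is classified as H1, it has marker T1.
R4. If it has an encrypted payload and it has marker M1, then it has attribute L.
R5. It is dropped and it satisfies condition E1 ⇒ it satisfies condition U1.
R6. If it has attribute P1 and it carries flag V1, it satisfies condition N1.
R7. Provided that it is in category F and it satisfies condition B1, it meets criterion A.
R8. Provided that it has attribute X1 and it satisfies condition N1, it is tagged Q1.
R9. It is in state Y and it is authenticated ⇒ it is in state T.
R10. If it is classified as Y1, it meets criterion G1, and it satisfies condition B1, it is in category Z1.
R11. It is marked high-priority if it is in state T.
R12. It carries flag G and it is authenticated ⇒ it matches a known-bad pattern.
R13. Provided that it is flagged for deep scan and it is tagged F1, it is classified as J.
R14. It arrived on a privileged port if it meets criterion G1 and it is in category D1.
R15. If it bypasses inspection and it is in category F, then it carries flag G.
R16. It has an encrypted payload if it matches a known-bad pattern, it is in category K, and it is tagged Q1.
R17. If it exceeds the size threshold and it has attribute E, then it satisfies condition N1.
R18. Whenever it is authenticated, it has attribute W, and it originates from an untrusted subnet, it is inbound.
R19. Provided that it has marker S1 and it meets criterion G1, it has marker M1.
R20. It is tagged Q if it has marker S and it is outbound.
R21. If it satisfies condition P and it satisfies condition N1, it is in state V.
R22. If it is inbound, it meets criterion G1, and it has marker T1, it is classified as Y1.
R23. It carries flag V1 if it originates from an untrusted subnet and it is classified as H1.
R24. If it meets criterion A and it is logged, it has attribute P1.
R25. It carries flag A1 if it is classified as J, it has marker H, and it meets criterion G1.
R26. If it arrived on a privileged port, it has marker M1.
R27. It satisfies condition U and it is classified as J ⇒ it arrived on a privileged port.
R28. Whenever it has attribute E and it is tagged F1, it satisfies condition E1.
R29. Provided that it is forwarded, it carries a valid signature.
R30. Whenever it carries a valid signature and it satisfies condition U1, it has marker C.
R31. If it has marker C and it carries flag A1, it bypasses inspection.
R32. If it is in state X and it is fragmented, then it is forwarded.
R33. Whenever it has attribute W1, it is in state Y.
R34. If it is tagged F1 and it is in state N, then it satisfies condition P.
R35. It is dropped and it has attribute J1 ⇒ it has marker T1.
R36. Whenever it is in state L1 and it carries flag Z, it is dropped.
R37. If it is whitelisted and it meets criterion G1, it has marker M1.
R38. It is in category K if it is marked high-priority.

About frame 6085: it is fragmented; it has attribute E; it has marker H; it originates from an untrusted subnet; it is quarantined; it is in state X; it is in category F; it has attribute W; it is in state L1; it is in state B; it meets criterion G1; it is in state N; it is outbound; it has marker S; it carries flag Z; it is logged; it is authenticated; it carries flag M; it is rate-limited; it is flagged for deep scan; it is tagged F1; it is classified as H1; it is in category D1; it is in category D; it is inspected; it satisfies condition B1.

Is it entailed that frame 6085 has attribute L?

By R3 (it is in state B, it is logged, it is classified as H1): it has marker T1.
By R7 (it is in category F, it satisfies condition B1): it meets criterion A.
By R13 (it is flagged for deep scan, it is tagged F1): it is classified as J.
By R14 (it meets criterion G1, it is in category D1): it arrived on a privileged port.
By R18 (it is authenticated, it has attribute W, it originates from an untrusted subnet): it is inbound.
By R20 (it has marker S, it is outbound): it is tagged Q.
By R22 (it is inbound, it meets criterion G1, it has marker T1): it is classified as Y1.
By R23 (it originates from an untrusted subnet, it is classified as H1): it carries flag V1.
By R24 (it meets criterion A, it is logged): it has attribute P1.
By R25 (it is classified as J, it has marker H, it meets criterion G1): it carries flag A1.
By R26 (it arrived on a privileged port): it has marker M1.
By R28 (it has attribute E, it is tagged F1): it satisfies condition E1.
By R32 (it is in state X, it is fragmented): it is forwarded.
By R34 (it is tagged F1, it is in state N): it satisfies condition P.
By R36 (it is in state L1, it carries flag Z): it is dropped.
By R2 (it is tagged Q, it is logged, it satisfies condition P): it is in state Y.
By R5 (it is dropped, it satisfies condition E1): it satisfies condition U1.
By R6 (it has attribute P1, it carries flag V1): it satisfies condition N1.
By R9 (it is in state Y, it is authenticated): it is in state T.
By R10 (it is classified as Y1, it meets criterion G1, it satisfies condition B1): it is in category Z1.
By R11 (it is in state T): it is marked high-priority.
By R29 (it is forwarded): it carries a valid signature.
By R30 (it carries a valid signature, it satisfies condition U1): it has marker C.
By R31 (it has marker C, it carries flag A1): it bypasses inspection.
By R38 (it is marked high-priority): it is in category K.
By R1 (it is in category Z1): it has attribute X1.
By R8 (it has attribute X1, it satisfies condition N1): it is tagged Q1.
By R15 (it bypasses inspection, it is in category F): it carries flag G.
By R12 (it carries flag G, it is authenticated): it matches a known-bad pattern.
By R16 (it matches a known-bad pattern, it is in category K, it is tagged Q1): it has an encrypted payload.
By R4 (it has an encrypted payload, it has marker M1): it has attribute L.

Yes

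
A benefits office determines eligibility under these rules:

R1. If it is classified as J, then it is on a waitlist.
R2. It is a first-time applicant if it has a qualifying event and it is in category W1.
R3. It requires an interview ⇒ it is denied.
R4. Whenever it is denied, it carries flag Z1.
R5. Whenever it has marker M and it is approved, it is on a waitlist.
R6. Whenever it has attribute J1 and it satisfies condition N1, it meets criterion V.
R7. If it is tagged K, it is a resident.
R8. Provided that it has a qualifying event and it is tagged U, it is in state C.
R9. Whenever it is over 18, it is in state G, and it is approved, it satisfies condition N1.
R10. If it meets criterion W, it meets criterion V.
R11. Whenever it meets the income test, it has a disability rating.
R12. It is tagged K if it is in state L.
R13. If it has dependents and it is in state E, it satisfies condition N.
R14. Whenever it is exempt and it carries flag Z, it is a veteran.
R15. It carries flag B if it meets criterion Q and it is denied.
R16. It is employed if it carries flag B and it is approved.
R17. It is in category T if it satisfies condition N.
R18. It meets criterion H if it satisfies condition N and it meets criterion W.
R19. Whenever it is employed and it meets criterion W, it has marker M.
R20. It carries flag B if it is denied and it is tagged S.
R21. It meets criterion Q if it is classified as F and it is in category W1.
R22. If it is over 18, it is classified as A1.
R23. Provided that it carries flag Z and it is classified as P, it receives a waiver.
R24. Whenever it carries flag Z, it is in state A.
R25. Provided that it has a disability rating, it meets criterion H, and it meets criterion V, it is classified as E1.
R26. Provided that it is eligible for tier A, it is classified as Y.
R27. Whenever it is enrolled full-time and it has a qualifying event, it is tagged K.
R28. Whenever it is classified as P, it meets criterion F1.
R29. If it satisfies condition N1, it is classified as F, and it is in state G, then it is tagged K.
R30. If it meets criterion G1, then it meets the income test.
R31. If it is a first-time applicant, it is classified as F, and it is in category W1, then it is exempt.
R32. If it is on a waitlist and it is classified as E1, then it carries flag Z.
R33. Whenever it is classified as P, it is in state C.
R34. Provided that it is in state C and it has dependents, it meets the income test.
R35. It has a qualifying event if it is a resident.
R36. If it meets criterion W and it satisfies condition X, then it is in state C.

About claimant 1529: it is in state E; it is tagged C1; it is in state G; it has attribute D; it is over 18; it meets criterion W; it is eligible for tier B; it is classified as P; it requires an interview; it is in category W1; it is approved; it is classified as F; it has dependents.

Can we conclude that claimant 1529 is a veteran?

Yes

By R3 (it requires an interview): it is denied.
By R9 (it is over 18, it is in state G, it is approved): it satisfies condition N1.
By R10 (it meets criterion W): it meets criterion V.
By R13 (it has dependents, it is in state E): it satisfies condition N.
By R18 (it satisfies condition N, it meets criterion W): it meets criterion H.
By R21 (it is classified as F, it is in category W1): it meets criterion Q.
By R29 (it satisfies condition N1, it is classified as F, it is in state G): it is tagged K.
By R33 (it is classified as P): it is in state C.
By R34 (it is in state C, it has dependents): it meets the income test.
By R7 (it is tagged K): it is a resident.
By R11 (it meets the income test): it has a disability rating.
By R15 (it meets criterion Q, it is denied): it carries flag B.
By R16 (it carries flag B, it is approved): it is employed.
By R19 (it is employed, it meets criterion W): it has marker M.
By R25 (it has a disability rating, it meets criterion H, it meets criterion V): it is classified as E1.
By R35 (it is a resident): it has a qualifying event.
By R2 (it has a qualifying event, it is in category W1): it is a first-time applicant.
By R5 (it has marker M, it is approved): it is on a waitlist.
By R31 (it is a first-time applicant, it is classified as F, it is in category W1): it is exempt.
By R32 (it is on a waitlist, it is classified as E1): it carries flag Z.
By R14 (it is exempt, it carries flag Z): it is a veteran.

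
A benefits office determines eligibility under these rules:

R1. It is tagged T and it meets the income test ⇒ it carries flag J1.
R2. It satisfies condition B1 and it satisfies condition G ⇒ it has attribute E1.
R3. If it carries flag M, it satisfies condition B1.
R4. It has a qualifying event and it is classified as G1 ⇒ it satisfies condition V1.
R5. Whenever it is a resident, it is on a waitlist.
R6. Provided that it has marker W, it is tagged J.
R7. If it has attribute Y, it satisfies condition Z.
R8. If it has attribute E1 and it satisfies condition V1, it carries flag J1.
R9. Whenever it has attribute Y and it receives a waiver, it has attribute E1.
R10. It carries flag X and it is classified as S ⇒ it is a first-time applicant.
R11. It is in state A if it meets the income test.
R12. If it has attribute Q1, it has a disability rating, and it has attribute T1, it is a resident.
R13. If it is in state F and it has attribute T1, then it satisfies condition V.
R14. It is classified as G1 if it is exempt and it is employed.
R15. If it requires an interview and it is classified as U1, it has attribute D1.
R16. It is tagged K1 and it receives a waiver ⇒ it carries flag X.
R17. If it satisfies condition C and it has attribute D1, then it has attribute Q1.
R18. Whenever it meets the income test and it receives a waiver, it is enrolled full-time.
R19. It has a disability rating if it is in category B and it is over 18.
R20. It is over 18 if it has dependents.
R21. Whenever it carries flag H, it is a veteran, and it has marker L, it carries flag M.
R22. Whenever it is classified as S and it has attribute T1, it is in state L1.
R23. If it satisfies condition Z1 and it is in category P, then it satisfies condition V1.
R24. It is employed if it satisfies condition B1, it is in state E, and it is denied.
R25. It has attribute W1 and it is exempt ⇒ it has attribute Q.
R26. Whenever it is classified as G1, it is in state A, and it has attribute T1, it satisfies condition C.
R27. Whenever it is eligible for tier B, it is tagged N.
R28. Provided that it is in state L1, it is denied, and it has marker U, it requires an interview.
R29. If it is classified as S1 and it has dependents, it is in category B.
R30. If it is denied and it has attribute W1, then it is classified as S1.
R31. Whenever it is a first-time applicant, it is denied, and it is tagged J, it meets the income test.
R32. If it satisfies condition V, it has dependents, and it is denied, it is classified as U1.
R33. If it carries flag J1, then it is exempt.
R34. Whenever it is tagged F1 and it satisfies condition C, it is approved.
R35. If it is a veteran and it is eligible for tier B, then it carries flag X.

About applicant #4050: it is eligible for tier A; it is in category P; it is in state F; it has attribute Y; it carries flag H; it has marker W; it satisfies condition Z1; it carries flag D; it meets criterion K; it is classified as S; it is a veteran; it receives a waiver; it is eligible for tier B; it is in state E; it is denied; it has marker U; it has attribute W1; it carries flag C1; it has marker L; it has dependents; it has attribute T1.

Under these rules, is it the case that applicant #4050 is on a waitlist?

By R6 (it has marker W): it is tagged J.
By R9 (it has attribute Y, it receives a waiver): it has attribute E1.
By R13 (it is in state F, it has attribute T1): it satisfies condition V.
By R20 (it has dependents): it is over 18.
By R21 (it carries flag H, it is a veteran, it has marker L): it carries flag M.
By R22 (it is classified as S, it has attribute T1): it is in state L1.
By R23 (it satisfies condition Z1, it is in category P): it satisfies condition V1.
By R28 (it is in state L1, it is denied, it has marker U): it requires an interview.
By R30 (it is denied, it has attribute W1): it is classified as S1.
By R32 (it satisfies condition V, it has dependents, it is denied): it is classified as U1.
By R35 (it is a veteran, it is eligible for tier B): it carries flag X.
By R3 (it carries flag M): it satisfies condition B1.
By R8 (it has attribute E1, it satisfies condition V1): it carries flag J1.
By R10 (it carries flag X, it is classified as S): it is a first-time applicant.
By R15 (it requires an interview, it is classified as U1): it has attribute D1.
By R24 (it satisfies condition B1, it is in state E, it is denied): it is employed.
By R29 (it is classified as S1, it has dependents): it is in category B.
By R31 (it is a first-time applicant, it is denied, it is tagged J): it meets the income test.
By R33 (it carries flag J1): it is exempt.
By R11 (it meets the income test): it is in state A.
By R14 (it is exempt, it is employed): it is classified as G1.
By R19 (it is in category B, it is over 18): it has a disability rating.
By R26 (it is classified as G1, it is in state A, it has attribute T1): it satisfies condition C.
By R17 (it satisfies condition C, it has attribute D1): it has attribute Q1.
By R12 (it has attribute Q1, it has a disability rating, it has attribute T1): it is a resident.
By R5 (it is a resident): it is on a waitlist.

Yes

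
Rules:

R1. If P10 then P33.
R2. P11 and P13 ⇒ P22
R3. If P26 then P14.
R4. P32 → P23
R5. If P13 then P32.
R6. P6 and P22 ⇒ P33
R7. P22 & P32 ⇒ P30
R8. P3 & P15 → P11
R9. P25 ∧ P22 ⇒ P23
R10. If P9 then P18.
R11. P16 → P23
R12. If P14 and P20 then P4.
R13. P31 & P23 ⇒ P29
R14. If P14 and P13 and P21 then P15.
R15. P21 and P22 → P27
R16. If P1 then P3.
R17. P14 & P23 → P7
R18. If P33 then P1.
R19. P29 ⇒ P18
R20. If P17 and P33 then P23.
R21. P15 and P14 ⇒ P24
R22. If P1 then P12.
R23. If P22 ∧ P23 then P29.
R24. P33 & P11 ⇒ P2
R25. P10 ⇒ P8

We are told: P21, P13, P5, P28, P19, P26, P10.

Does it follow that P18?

P33  (by R1: P10)
P14  (by R3: P26)
P32  (by R5: P13)
P15  (by R14: P14, P13, P21)
P1  (by R18: P33)
P23  (by R4: P32)
P3  (by R16: P1)
P11  (by R8: P3, P15)
P22  (by R2: P11, P13)
P29  (by R23: P22, P23)
P18  (by R19: P29)

Yes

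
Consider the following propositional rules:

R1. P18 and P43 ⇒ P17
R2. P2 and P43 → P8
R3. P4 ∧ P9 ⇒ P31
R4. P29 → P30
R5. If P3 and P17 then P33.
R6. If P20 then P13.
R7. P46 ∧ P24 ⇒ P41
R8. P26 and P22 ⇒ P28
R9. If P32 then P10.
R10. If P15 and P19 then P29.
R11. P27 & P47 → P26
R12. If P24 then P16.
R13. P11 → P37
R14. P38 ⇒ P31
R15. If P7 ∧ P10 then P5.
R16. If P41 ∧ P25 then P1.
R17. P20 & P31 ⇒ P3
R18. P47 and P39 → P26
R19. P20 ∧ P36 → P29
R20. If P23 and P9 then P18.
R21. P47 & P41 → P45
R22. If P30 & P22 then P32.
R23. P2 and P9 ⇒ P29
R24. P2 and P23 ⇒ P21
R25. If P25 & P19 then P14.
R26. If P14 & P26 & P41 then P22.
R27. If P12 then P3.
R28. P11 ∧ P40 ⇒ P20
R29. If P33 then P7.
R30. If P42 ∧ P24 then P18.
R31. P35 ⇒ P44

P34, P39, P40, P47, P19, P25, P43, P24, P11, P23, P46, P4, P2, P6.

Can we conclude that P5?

Forward chaining from the given facts derives: P8, P41, P16, P37, P1, P26, P45, P21, P14, P22, P20, P13, P28.
The only rule concluding P5 is R15, which needs P7; that is never established.

No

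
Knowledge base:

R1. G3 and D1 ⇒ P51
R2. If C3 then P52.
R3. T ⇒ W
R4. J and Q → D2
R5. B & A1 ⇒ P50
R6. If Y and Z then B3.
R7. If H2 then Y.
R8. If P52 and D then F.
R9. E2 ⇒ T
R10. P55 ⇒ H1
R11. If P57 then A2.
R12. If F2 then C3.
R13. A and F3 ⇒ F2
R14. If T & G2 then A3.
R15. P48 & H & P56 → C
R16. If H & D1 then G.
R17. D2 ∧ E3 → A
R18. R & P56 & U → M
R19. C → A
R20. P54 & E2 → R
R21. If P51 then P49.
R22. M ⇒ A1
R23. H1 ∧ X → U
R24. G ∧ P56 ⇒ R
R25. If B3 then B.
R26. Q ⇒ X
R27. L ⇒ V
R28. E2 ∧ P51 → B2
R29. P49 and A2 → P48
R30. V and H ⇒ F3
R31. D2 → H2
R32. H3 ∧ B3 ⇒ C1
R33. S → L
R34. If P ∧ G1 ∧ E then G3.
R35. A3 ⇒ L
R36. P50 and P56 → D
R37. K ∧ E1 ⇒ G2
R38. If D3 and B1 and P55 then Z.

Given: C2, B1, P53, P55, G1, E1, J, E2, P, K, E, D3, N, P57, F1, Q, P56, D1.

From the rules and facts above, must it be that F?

Forward chaining from the given facts derives: D2, T, H1, A2, X, H2, G3, G2, Z, P51, W, Y, A3, P49, U, B2, P48, L, B3, B, V.
The only rule concluding F is R8, which needs P52; that is never established.

No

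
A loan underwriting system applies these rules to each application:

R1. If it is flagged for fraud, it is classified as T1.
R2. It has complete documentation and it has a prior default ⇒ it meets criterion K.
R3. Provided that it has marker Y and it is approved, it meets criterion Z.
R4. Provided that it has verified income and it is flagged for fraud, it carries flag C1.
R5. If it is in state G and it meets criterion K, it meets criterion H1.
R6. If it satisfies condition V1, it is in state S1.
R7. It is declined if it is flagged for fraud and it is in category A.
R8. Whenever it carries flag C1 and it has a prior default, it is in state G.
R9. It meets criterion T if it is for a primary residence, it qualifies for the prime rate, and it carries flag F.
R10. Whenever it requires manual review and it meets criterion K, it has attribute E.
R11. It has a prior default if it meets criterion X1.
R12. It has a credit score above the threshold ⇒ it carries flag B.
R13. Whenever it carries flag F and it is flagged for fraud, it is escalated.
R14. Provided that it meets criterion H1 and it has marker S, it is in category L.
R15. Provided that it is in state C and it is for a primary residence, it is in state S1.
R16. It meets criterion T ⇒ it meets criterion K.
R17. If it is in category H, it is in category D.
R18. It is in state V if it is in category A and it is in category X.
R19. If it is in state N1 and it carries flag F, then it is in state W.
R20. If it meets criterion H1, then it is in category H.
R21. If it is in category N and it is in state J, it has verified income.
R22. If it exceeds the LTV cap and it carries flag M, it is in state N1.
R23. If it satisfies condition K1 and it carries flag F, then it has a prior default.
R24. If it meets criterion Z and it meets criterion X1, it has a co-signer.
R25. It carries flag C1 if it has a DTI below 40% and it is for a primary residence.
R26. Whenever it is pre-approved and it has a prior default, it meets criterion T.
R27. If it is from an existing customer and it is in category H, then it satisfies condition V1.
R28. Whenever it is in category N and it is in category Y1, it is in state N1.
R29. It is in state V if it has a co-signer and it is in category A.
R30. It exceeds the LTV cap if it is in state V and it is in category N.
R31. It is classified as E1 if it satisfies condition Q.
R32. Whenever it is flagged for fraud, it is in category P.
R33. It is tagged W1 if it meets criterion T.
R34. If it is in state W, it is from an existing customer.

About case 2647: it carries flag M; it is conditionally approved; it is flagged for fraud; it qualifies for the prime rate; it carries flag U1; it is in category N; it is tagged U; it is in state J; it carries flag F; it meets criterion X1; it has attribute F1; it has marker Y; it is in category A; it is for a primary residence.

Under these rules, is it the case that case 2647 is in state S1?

No

Forward chaining from the given facts derives: is classified as T1, is declined, meets criterion T, has a prior default, is escalated, meets criterion K, has verified income, is in category P, is tagged W1, carries flag C1, is in state G, meets criterion H1, is in category H, is in category D.
Rules concluding "it is in state S1": R6 needs "it satisfies condition V1"; R15 needs "it is in state C" — none of these are established.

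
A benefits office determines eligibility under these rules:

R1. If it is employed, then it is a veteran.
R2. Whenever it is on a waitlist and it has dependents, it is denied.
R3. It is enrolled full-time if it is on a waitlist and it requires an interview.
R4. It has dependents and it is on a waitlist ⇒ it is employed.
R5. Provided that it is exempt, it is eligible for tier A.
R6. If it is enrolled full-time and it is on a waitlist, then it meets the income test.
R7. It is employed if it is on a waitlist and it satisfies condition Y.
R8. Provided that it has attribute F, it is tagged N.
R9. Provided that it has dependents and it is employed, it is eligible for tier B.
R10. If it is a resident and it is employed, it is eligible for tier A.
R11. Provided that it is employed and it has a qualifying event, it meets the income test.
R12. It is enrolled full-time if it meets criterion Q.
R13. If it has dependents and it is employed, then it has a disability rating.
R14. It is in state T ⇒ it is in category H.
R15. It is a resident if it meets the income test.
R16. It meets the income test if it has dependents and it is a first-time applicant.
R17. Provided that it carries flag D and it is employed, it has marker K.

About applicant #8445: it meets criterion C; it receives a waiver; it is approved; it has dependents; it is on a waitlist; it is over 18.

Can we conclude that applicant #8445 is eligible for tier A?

Forward chaining from the given facts derives: is denied, is employed, is eligible for tier B, has a disability rating, is a veteran.
Rules concluding "it is eligible for tier A": R5 needs "it is exempt"; R10 needs "it is a resident" — none of these are established.

No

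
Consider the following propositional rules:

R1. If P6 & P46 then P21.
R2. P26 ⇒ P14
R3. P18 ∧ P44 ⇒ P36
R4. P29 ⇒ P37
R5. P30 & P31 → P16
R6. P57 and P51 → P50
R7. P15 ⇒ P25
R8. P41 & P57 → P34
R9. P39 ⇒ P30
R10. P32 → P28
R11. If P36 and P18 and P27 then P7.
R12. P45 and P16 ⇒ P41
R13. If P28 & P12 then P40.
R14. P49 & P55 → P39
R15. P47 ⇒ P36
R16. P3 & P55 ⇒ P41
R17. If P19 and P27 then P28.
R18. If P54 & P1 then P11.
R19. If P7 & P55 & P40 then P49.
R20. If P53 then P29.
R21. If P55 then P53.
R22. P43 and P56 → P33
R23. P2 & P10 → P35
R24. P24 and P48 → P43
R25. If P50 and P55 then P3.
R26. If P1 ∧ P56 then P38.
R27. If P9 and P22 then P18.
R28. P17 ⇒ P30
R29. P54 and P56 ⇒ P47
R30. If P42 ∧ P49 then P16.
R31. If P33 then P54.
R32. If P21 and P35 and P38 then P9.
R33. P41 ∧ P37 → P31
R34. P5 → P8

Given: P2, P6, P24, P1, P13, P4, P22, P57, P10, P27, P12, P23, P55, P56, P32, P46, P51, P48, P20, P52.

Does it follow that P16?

Yes

P21  (by R1: P6, P46)
P50  (by R6: P57, P51)
P28  (by R10: P32)
P40  (by R13: P28, P12)
P53  (by R21: P55)
P35  (by R23: P2, P10)
P43  (by R24: P24, P48)
P3  (by R25: P50, P55)
P38  (by R26: P1, P56)
P9  (by R32: P21, P35, P38)
P41  (by R16: P3, P55)
P29  (by R20: P53)
P33  (by R22: P43, P56)
P18  (by R27: P9, P22)
P54  (by R31: P33)
P37  (by R4: P29)
P47  (by R29: P54, P56)
P31  (by R33: P41, P37)
P36  (by R15: P47)
P7  (by R11: P36, P18, P27)
P49  (by R19: P7, P55, P40)
P39  (by R14: P49, P55)
P30  (by R9: P39)
P16  (by R5: P30, P31)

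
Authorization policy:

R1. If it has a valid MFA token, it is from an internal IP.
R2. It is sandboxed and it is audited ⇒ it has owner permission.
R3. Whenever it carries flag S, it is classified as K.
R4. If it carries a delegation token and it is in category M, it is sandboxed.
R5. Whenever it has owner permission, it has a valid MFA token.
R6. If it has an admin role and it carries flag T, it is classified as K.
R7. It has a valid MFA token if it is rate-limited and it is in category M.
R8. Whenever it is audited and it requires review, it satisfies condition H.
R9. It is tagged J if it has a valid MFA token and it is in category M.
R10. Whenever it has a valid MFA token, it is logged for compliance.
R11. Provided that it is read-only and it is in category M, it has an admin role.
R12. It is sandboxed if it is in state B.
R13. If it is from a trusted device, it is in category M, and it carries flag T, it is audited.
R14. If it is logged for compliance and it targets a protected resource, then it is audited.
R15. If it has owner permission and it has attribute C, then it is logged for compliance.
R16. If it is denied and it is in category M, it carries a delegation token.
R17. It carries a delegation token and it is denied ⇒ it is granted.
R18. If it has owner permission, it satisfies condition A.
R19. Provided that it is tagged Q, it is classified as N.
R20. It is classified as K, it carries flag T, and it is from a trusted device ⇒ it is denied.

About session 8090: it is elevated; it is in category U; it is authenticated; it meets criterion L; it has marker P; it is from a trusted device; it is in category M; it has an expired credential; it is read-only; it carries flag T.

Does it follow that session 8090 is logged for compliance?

By R11 (it is read-only, it is in category M): it has an admin role.
By R13 (it is from a trusted device, it is in category M, it carries flag T): it is audited.
By R6 (it has an admin role, it carries flag T): it is classified as K.
By R20 (it is classified as K, it carries flag T, it is from a trusted device): it is denied.
By R16 (it is denied, it is in category M): it carries a delegation token.
By R4 (it carries a delegation token, it is in category M): it is sandboxed.
By R2 (it is sandboxed, it is audited): it has owner permission.
By R5 (it has owner permission): it has a valid MFA token.
By R10 (it has a valid MFA token): it is logged for compliance.

Yes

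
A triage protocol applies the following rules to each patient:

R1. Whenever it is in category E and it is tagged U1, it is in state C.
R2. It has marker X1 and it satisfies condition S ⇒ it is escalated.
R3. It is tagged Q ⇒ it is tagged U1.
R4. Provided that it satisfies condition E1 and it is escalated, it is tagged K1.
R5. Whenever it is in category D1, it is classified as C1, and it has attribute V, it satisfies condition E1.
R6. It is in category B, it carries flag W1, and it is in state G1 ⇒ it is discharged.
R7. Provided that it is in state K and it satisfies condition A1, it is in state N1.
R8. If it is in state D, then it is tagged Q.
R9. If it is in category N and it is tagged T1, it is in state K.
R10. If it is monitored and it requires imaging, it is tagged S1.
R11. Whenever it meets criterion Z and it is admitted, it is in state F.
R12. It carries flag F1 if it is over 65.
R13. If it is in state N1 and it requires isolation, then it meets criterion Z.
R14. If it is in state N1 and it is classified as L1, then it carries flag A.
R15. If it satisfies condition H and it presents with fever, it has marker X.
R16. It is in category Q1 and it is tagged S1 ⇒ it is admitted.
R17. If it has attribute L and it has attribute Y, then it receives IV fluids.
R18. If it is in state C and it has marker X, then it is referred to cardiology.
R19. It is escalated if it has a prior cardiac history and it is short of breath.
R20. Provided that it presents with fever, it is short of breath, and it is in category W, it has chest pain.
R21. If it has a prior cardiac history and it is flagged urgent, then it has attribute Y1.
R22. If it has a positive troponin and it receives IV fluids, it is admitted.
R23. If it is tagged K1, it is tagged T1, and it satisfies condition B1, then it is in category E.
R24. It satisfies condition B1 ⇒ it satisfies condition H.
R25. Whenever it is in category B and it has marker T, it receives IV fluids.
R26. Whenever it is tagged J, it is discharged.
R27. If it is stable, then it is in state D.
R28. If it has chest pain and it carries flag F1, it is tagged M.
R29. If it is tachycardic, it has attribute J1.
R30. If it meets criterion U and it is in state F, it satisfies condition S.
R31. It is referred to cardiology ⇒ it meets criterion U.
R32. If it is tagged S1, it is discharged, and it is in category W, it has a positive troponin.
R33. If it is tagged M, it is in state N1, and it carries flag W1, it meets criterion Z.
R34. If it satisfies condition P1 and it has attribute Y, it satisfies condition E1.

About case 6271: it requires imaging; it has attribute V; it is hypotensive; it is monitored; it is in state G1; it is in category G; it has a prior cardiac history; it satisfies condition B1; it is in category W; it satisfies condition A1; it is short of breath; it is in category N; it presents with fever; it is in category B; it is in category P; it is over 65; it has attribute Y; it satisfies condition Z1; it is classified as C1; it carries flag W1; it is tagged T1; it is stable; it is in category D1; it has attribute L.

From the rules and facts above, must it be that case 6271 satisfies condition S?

By R5 (it is in category D1, it is classified as C1, it has attribute V): it satisfies condition E1.
By R6 (it is in category B, it carries flag W1, it is in state G1): it is discharged.
By R9 (it is in category N, it is tagged T1): it is in state K.
By R10 (it is monitored, it requires imaging): it is tagged S1.
By R12 (it is over 65): it carries flag F1.
By R17 (it has attribute L, it has attribute Y): it receives IV fluids.
By R19 (it has a prior cardiac history, it is short of breath): it is escalated.
By R20 (it presents with fever, it is short of breath, it is in category W): it has chest pain.
By R24 (it satisfies condition B1): it satisfies condition H.
By R27 (it is stable): it is in state D.
By R28 (it has chest pain, it carries flag F1): it is tagged M.
By R32 (it is tagged S1, it is discharged, it is in category W): it has a positive troponin.
By R4 (it satisfies condition E1, it is escalated): it is tagged K1.
By R7 (it is in state K, it satisfies condition A1): it is in state N1.
By R8 (it is in state D): it is tagged Q.
By R15 (it satisfies condition H, it presents with fever): it has marker X.
By R22 (it has a positive troponin, it receives IV fluids): it is admitted.
By R23 (it is tagged K1, it is tagged T1, it satisfies condition B1): it is in category E.
By R33 (it is tagged M, it is in state N1, it carries flag W1): it meets criterion Z.
By R3 (it is tagged Q): it is tagged U1.
By R11 (it meets criterion Z, it is admitted): it is in state F.
By R1 (it is in category E, it is tagged U1): it is in state C.
By R18 (it is in state C, it has marker X): it is referred to cardiology.
By R31 (it is referred to cardiology): it meets criterion U.
By R30 (it meets criterion U, it is in state F): it satisfies condition S.

Yes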